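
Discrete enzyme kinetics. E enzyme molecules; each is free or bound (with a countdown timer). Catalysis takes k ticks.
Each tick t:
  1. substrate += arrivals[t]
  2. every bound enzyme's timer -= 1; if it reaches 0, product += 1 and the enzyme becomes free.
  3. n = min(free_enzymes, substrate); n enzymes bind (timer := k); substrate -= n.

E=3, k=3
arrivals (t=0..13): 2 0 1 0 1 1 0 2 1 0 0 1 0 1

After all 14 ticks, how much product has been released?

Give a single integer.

t=0: arr=2 -> substrate=0 bound=2 product=0
t=1: arr=0 -> substrate=0 bound=2 product=0
t=2: arr=1 -> substrate=0 bound=3 product=0
t=3: arr=0 -> substrate=0 bound=1 product=2
t=4: arr=1 -> substrate=0 bound=2 product=2
t=5: arr=1 -> substrate=0 bound=2 product=3
t=6: arr=0 -> substrate=0 bound=2 product=3
t=7: arr=2 -> substrate=0 bound=3 product=4
t=8: arr=1 -> substrate=0 bound=3 product=5
t=9: arr=0 -> substrate=0 bound=3 product=5
t=10: arr=0 -> substrate=0 bound=1 product=7
t=11: arr=1 -> substrate=0 bound=1 product=8
t=12: arr=0 -> substrate=0 bound=1 product=8
t=13: arr=1 -> substrate=0 bound=2 product=8

Answer: 8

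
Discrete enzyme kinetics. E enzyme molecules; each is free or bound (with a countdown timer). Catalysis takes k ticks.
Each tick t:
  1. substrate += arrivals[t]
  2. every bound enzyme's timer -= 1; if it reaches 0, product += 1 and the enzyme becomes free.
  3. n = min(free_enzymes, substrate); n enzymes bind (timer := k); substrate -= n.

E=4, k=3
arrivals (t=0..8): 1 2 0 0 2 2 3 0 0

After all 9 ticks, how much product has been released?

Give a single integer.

Answer: 7

Derivation:
t=0: arr=1 -> substrate=0 bound=1 product=0
t=1: arr=2 -> substrate=0 bound=3 product=0
t=2: arr=0 -> substrate=0 bound=3 product=0
t=3: arr=0 -> substrate=0 bound=2 product=1
t=4: arr=2 -> substrate=0 bound=2 product=3
t=5: arr=2 -> substrate=0 bound=4 product=3
t=6: arr=3 -> substrate=3 bound=4 product=3
t=7: arr=0 -> substrate=1 bound=4 product=5
t=8: arr=0 -> substrate=0 bound=3 product=7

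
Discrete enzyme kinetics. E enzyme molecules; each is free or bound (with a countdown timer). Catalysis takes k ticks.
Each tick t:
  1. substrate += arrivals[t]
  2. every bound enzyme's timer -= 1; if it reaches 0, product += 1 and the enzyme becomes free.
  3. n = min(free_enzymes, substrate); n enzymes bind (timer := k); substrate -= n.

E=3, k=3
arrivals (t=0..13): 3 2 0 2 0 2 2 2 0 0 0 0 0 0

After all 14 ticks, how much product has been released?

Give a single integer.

t=0: arr=3 -> substrate=0 bound=3 product=0
t=1: arr=2 -> substrate=2 bound=3 product=0
t=2: arr=0 -> substrate=2 bound=3 product=0
t=3: arr=2 -> substrate=1 bound=3 product=3
t=4: arr=0 -> substrate=1 bound=3 product=3
t=5: arr=2 -> substrate=3 bound=3 product=3
t=6: arr=2 -> substrate=2 bound=3 product=6
t=7: arr=2 -> substrate=4 bound=3 product=6
t=8: arr=0 -> substrate=4 bound=3 product=6
t=9: arr=0 -> substrate=1 bound=3 product=9
t=10: arr=0 -> substrate=1 bound=3 product=9
t=11: arr=0 -> substrate=1 bound=3 product=9
t=12: arr=0 -> substrate=0 bound=1 product=12
t=13: arr=0 -> substrate=0 bound=1 product=12

Answer: 12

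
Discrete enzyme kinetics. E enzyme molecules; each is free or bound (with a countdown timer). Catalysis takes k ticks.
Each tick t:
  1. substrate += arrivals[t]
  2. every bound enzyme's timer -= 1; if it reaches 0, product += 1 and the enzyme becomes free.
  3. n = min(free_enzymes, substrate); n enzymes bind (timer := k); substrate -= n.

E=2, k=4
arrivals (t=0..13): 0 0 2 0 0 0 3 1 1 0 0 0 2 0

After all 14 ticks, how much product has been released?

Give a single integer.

Answer: 4

Derivation:
t=0: arr=0 -> substrate=0 bound=0 product=0
t=1: arr=0 -> substrate=0 bound=0 product=0
t=2: arr=2 -> substrate=0 bound=2 product=0
t=3: arr=0 -> substrate=0 bound=2 product=0
t=4: arr=0 -> substrate=0 bound=2 product=0
t=5: arr=0 -> substrate=0 bound=2 product=0
t=6: arr=3 -> substrate=1 bound=2 product=2
t=7: arr=1 -> substrate=2 bound=2 product=2
t=8: arr=1 -> substrate=3 bound=2 product=2
t=9: arr=0 -> substrate=3 bound=2 product=2
t=10: arr=0 -> substrate=1 bound=2 product=4
t=11: arr=0 -> substrate=1 bound=2 product=4
t=12: arr=2 -> substrate=3 bound=2 product=4
t=13: arr=0 -> substrate=3 bound=2 product=4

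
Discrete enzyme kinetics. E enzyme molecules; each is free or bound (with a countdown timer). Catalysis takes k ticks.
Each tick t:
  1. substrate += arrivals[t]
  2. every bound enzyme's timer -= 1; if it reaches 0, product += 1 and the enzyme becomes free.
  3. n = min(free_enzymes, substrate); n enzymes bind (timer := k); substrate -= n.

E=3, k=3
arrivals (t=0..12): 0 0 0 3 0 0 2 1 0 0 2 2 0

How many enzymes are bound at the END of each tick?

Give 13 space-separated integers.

Answer: 0 0 0 3 3 3 2 3 3 1 2 3 3

Derivation:
t=0: arr=0 -> substrate=0 bound=0 product=0
t=1: arr=0 -> substrate=0 bound=0 product=0
t=2: arr=0 -> substrate=0 bound=0 product=0
t=3: arr=3 -> substrate=0 bound=3 product=0
t=4: arr=0 -> substrate=0 bound=3 product=0
t=5: arr=0 -> substrate=0 bound=3 product=0
t=6: arr=2 -> substrate=0 bound=2 product=3
t=7: arr=1 -> substrate=0 bound=3 product=3
t=8: arr=0 -> substrate=0 bound=3 product=3
t=9: arr=0 -> substrate=0 bound=1 product=5
t=10: arr=2 -> substrate=0 bound=2 product=6
t=11: arr=2 -> substrate=1 bound=3 product=6
t=12: arr=0 -> substrate=1 bound=3 product=6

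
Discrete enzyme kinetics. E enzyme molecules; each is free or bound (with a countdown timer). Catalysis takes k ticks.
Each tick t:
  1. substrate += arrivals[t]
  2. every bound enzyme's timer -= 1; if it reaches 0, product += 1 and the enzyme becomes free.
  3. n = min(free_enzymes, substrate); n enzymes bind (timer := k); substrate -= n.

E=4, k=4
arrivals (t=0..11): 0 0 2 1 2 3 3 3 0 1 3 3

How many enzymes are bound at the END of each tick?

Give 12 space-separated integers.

Answer: 0 0 2 3 4 4 4 4 4 4 4 4

Derivation:
t=0: arr=0 -> substrate=0 bound=0 product=0
t=1: arr=0 -> substrate=0 bound=0 product=0
t=2: arr=2 -> substrate=0 bound=2 product=0
t=3: arr=1 -> substrate=0 bound=3 product=0
t=4: arr=2 -> substrate=1 bound=4 product=0
t=5: arr=3 -> substrate=4 bound=4 product=0
t=6: arr=3 -> substrate=5 bound=4 product=2
t=7: arr=3 -> substrate=7 bound=4 product=3
t=8: arr=0 -> substrate=6 bound=4 product=4
t=9: arr=1 -> substrate=7 bound=4 product=4
t=10: arr=3 -> substrate=8 bound=4 product=6
t=11: arr=3 -> substrate=10 bound=4 product=7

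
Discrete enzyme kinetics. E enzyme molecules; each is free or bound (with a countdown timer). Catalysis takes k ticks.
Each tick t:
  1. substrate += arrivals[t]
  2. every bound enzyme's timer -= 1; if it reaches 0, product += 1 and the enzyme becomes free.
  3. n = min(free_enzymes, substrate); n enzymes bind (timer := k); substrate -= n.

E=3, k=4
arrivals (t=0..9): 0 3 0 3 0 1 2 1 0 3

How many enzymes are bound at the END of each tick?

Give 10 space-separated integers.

Answer: 0 3 3 3 3 3 3 3 3 3

Derivation:
t=0: arr=0 -> substrate=0 bound=0 product=0
t=1: arr=3 -> substrate=0 bound=3 product=0
t=2: arr=0 -> substrate=0 bound=3 product=0
t=3: arr=3 -> substrate=3 bound=3 product=0
t=4: arr=0 -> substrate=3 bound=3 product=0
t=5: arr=1 -> substrate=1 bound=3 product=3
t=6: arr=2 -> substrate=3 bound=3 product=3
t=7: arr=1 -> substrate=4 bound=3 product=3
t=8: arr=0 -> substrate=4 bound=3 product=3
t=9: arr=3 -> substrate=4 bound=3 product=6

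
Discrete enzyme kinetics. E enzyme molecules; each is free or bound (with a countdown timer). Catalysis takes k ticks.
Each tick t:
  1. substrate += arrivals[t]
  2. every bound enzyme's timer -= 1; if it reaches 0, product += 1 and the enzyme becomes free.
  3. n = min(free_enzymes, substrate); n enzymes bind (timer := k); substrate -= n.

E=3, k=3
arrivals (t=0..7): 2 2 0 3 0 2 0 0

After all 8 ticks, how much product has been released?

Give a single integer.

t=0: arr=2 -> substrate=0 bound=2 product=0
t=1: arr=2 -> substrate=1 bound=3 product=0
t=2: arr=0 -> substrate=1 bound=3 product=0
t=3: arr=3 -> substrate=2 bound=3 product=2
t=4: arr=0 -> substrate=1 bound=3 product=3
t=5: arr=2 -> substrate=3 bound=3 product=3
t=6: arr=0 -> substrate=1 bound=3 product=5
t=7: arr=0 -> substrate=0 bound=3 product=6

Answer: 6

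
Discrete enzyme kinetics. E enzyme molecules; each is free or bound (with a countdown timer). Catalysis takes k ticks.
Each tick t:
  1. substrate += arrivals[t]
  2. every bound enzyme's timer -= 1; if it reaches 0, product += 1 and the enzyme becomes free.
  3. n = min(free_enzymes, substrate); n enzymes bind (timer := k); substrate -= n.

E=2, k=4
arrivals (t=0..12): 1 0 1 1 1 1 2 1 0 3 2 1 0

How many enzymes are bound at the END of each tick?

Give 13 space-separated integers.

Answer: 1 1 2 2 2 2 2 2 2 2 2 2 2

Derivation:
t=0: arr=1 -> substrate=0 bound=1 product=0
t=1: arr=0 -> substrate=0 bound=1 product=0
t=2: arr=1 -> substrate=0 bound=2 product=0
t=3: arr=1 -> substrate=1 bound=2 product=0
t=4: arr=1 -> substrate=1 bound=2 product=1
t=5: arr=1 -> substrate=2 bound=2 product=1
t=6: arr=2 -> substrate=3 bound=2 product=2
t=7: arr=1 -> substrate=4 bound=2 product=2
t=8: arr=0 -> substrate=3 bound=2 product=3
t=9: arr=3 -> substrate=6 bound=2 product=3
t=10: arr=2 -> substrate=7 bound=2 product=4
t=11: arr=1 -> substrate=8 bound=2 product=4
t=12: arr=0 -> substrate=7 bound=2 product=5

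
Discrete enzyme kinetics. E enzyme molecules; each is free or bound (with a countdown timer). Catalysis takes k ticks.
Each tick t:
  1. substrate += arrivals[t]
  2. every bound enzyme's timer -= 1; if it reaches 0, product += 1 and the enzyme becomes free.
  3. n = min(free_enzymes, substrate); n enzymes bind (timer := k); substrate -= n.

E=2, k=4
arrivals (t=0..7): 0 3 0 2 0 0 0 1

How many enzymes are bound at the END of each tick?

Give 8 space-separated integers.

t=0: arr=0 -> substrate=0 bound=0 product=0
t=1: arr=3 -> substrate=1 bound=2 product=0
t=2: arr=0 -> substrate=1 bound=2 product=0
t=3: arr=2 -> substrate=3 bound=2 product=0
t=4: arr=0 -> substrate=3 bound=2 product=0
t=5: arr=0 -> substrate=1 bound=2 product=2
t=6: arr=0 -> substrate=1 bound=2 product=2
t=7: arr=1 -> substrate=2 bound=2 product=2

Answer: 0 2 2 2 2 2 2 2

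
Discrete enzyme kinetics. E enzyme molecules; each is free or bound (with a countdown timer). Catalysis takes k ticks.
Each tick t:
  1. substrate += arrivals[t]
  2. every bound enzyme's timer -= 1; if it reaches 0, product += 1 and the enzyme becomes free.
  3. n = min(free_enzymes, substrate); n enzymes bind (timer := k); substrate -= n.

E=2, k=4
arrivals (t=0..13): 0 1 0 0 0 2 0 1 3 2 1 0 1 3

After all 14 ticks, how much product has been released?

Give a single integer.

Answer: 5

Derivation:
t=0: arr=0 -> substrate=0 bound=0 product=0
t=1: arr=1 -> substrate=0 bound=1 product=0
t=2: arr=0 -> substrate=0 bound=1 product=0
t=3: arr=0 -> substrate=0 bound=1 product=0
t=4: arr=0 -> substrate=0 bound=1 product=0
t=5: arr=2 -> substrate=0 bound=2 product=1
t=6: arr=0 -> substrate=0 bound=2 product=1
t=7: arr=1 -> substrate=1 bound=2 product=1
t=8: arr=3 -> substrate=4 bound=2 product=1
t=9: arr=2 -> substrate=4 bound=2 product=3
t=10: arr=1 -> substrate=5 bound=2 product=3
t=11: arr=0 -> substrate=5 bound=2 product=3
t=12: arr=1 -> substrate=6 bound=2 product=3
t=13: arr=3 -> substrate=7 bound=2 product=5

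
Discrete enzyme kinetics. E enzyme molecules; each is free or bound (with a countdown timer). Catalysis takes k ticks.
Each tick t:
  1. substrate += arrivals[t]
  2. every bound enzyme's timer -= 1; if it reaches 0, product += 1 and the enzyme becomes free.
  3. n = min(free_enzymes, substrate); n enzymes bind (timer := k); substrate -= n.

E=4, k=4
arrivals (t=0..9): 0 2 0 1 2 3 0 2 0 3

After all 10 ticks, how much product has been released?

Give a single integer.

t=0: arr=0 -> substrate=0 bound=0 product=0
t=1: arr=2 -> substrate=0 bound=2 product=0
t=2: arr=0 -> substrate=0 bound=2 product=0
t=3: arr=1 -> substrate=0 bound=3 product=0
t=4: arr=2 -> substrate=1 bound=4 product=0
t=5: arr=3 -> substrate=2 bound=4 product=2
t=6: arr=0 -> substrate=2 bound=4 product=2
t=7: arr=2 -> substrate=3 bound=4 product=3
t=8: arr=0 -> substrate=2 bound=4 product=4
t=9: arr=3 -> substrate=3 bound=4 product=6

Answer: 6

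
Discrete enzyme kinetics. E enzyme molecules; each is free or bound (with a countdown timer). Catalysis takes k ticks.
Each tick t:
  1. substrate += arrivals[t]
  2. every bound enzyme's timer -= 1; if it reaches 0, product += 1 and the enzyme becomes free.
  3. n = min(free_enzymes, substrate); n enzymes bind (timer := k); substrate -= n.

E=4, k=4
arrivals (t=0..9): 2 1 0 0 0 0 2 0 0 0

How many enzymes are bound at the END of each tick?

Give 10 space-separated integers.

t=0: arr=2 -> substrate=0 bound=2 product=0
t=1: arr=1 -> substrate=0 bound=3 product=0
t=2: arr=0 -> substrate=0 bound=3 product=0
t=3: arr=0 -> substrate=0 bound=3 product=0
t=4: arr=0 -> substrate=0 bound=1 product=2
t=5: arr=0 -> substrate=0 bound=0 product=3
t=6: arr=2 -> substrate=0 bound=2 product=3
t=7: arr=0 -> substrate=0 bound=2 product=3
t=8: arr=0 -> substrate=0 bound=2 product=3
t=9: arr=0 -> substrate=0 bound=2 product=3

Answer: 2 3 3 3 1 0 2 2 2 2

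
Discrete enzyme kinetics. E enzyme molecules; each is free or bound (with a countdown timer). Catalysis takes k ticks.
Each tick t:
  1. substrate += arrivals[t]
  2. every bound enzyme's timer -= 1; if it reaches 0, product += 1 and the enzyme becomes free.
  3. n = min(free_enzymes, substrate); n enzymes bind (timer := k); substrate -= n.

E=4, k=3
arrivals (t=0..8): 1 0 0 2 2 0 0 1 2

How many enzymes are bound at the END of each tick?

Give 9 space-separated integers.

t=0: arr=1 -> substrate=0 bound=1 product=0
t=1: arr=0 -> substrate=0 bound=1 product=0
t=2: arr=0 -> substrate=0 bound=1 product=0
t=3: arr=2 -> substrate=0 bound=2 product=1
t=4: arr=2 -> substrate=0 bound=4 product=1
t=5: arr=0 -> substrate=0 bound=4 product=1
t=6: arr=0 -> substrate=0 bound=2 product=3
t=7: arr=1 -> substrate=0 bound=1 product=5
t=8: arr=2 -> substrate=0 bound=3 product=5

Answer: 1 1 1 2 4 4 2 1 3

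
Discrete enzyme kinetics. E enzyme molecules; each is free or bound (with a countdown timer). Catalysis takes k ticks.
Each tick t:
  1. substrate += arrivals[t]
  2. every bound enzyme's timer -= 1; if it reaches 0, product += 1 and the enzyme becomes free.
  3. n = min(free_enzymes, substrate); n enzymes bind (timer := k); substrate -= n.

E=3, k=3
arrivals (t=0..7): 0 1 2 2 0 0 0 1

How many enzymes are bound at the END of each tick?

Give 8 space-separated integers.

t=0: arr=0 -> substrate=0 bound=0 product=0
t=1: arr=1 -> substrate=0 bound=1 product=0
t=2: arr=2 -> substrate=0 bound=3 product=0
t=3: arr=2 -> substrate=2 bound=3 product=0
t=4: arr=0 -> substrate=1 bound=3 product=1
t=5: arr=0 -> substrate=0 bound=2 product=3
t=6: arr=0 -> substrate=0 bound=2 product=3
t=7: arr=1 -> substrate=0 bound=2 product=4

Answer: 0 1 3 3 3 2 2 2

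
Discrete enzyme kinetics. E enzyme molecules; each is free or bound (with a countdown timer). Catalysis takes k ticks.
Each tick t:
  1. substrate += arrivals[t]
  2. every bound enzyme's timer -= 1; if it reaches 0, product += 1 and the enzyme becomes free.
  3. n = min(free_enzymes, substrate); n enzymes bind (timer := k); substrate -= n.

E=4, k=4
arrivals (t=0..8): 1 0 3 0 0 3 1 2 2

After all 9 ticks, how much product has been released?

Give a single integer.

Answer: 4

Derivation:
t=0: arr=1 -> substrate=0 bound=1 product=0
t=1: arr=0 -> substrate=0 bound=1 product=0
t=2: arr=3 -> substrate=0 bound=4 product=0
t=3: arr=0 -> substrate=0 bound=4 product=0
t=4: arr=0 -> substrate=0 bound=3 product=1
t=5: arr=3 -> substrate=2 bound=4 product=1
t=6: arr=1 -> substrate=0 bound=4 product=4
t=7: arr=2 -> substrate=2 bound=4 product=4
t=8: arr=2 -> substrate=4 bound=4 product=4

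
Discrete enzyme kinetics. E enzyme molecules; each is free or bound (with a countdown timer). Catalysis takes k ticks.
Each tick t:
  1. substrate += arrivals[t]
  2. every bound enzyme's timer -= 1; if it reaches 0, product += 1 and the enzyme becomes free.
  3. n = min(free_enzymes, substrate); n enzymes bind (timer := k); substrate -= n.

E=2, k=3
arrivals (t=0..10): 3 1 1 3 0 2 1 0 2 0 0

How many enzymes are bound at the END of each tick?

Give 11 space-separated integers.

Answer: 2 2 2 2 2 2 2 2 2 2 2

Derivation:
t=0: arr=3 -> substrate=1 bound=2 product=0
t=1: arr=1 -> substrate=2 bound=2 product=0
t=2: arr=1 -> substrate=3 bound=2 product=0
t=3: arr=3 -> substrate=4 bound=2 product=2
t=4: arr=0 -> substrate=4 bound=2 product=2
t=5: arr=2 -> substrate=6 bound=2 product=2
t=6: arr=1 -> substrate=5 bound=2 product=4
t=7: arr=0 -> substrate=5 bound=2 product=4
t=8: arr=2 -> substrate=7 bound=2 product=4
t=9: arr=0 -> substrate=5 bound=2 product=6
t=10: arr=0 -> substrate=5 bound=2 product=6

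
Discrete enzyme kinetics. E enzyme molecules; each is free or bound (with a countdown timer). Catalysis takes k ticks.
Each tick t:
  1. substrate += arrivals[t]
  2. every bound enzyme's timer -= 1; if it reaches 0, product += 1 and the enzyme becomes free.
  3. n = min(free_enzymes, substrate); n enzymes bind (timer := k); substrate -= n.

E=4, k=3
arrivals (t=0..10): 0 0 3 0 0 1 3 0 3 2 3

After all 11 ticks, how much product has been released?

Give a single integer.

t=0: arr=0 -> substrate=0 bound=0 product=0
t=1: arr=0 -> substrate=0 bound=0 product=0
t=2: arr=3 -> substrate=0 bound=3 product=0
t=3: arr=0 -> substrate=0 bound=3 product=0
t=4: arr=0 -> substrate=0 bound=3 product=0
t=5: arr=1 -> substrate=0 bound=1 product=3
t=6: arr=3 -> substrate=0 bound=4 product=3
t=7: arr=0 -> substrate=0 bound=4 product=3
t=8: arr=3 -> substrate=2 bound=4 product=4
t=9: arr=2 -> substrate=1 bound=4 product=7
t=10: arr=3 -> substrate=4 bound=4 product=7

Answer: 7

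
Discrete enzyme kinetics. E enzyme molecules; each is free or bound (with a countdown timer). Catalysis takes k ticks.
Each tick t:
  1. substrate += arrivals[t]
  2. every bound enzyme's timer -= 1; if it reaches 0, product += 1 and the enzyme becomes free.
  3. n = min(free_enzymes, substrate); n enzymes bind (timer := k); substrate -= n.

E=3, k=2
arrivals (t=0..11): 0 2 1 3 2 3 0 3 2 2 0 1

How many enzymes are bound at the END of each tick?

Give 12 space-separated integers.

t=0: arr=0 -> substrate=0 bound=0 product=0
t=1: arr=2 -> substrate=0 bound=2 product=0
t=2: arr=1 -> substrate=0 bound=3 product=0
t=3: arr=3 -> substrate=1 bound=3 product=2
t=4: arr=2 -> substrate=2 bound=3 product=3
t=5: arr=3 -> substrate=3 bound=3 product=5
t=6: arr=0 -> substrate=2 bound=3 product=6
t=7: arr=3 -> substrate=3 bound=3 product=8
t=8: arr=2 -> substrate=4 bound=3 product=9
t=9: arr=2 -> substrate=4 bound=3 product=11
t=10: arr=0 -> substrate=3 bound=3 product=12
t=11: arr=1 -> substrate=2 bound=3 product=14

Answer: 0 2 3 3 3 3 3 3 3 3 3 3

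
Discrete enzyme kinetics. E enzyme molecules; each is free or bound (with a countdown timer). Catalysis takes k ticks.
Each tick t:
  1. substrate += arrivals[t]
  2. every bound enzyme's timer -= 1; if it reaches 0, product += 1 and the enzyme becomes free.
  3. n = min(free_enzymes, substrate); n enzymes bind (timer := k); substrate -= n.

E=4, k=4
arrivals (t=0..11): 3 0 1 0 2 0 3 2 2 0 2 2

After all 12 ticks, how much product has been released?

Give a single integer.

Answer: 8

Derivation:
t=0: arr=3 -> substrate=0 bound=3 product=0
t=1: arr=0 -> substrate=0 bound=3 product=0
t=2: arr=1 -> substrate=0 bound=4 product=0
t=3: arr=0 -> substrate=0 bound=4 product=0
t=4: arr=2 -> substrate=0 bound=3 product=3
t=5: arr=0 -> substrate=0 bound=3 product=3
t=6: arr=3 -> substrate=1 bound=4 product=4
t=7: arr=2 -> substrate=3 bound=4 product=4
t=8: arr=2 -> substrate=3 bound=4 product=6
t=9: arr=0 -> substrate=3 bound=4 product=6
t=10: arr=2 -> substrate=3 bound=4 product=8
t=11: arr=2 -> substrate=5 bound=4 product=8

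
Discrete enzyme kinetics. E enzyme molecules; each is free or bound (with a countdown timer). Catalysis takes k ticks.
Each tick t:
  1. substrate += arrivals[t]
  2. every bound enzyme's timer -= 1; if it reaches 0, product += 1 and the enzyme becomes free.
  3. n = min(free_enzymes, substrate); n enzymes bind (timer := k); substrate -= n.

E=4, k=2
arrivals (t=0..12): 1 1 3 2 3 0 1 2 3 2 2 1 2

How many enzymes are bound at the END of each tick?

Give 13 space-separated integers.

Answer: 1 2 4 4 4 4 2 3 4 4 4 4 4

Derivation:
t=0: arr=1 -> substrate=0 bound=1 product=0
t=1: arr=1 -> substrate=0 bound=2 product=0
t=2: arr=3 -> substrate=0 bound=4 product=1
t=3: arr=2 -> substrate=1 bound=4 product=2
t=4: arr=3 -> substrate=1 bound=4 product=5
t=5: arr=0 -> substrate=0 bound=4 product=6
t=6: arr=1 -> substrate=0 bound=2 product=9
t=7: arr=2 -> substrate=0 bound=3 product=10
t=8: arr=3 -> substrate=1 bound=4 product=11
t=9: arr=2 -> substrate=1 bound=4 product=13
t=10: arr=2 -> substrate=1 bound=4 product=15
t=11: arr=1 -> substrate=0 bound=4 product=17
t=12: arr=2 -> substrate=0 bound=4 product=19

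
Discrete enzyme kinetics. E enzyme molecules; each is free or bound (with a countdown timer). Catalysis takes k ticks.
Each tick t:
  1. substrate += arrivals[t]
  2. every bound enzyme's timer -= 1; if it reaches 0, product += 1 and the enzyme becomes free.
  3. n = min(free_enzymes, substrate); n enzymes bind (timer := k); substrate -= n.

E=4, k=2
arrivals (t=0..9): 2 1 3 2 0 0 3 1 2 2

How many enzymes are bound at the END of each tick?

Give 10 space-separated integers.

t=0: arr=2 -> substrate=0 bound=2 product=0
t=1: arr=1 -> substrate=0 bound=3 product=0
t=2: arr=3 -> substrate=0 bound=4 product=2
t=3: arr=2 -> substrate=1 bound=4 product=3
t=4: arr=0 -> substrate=0 bound=2 product=6
t=5: arr=0 -> substrate=0 bound=1 product=7
t=6: arr=3 -> substrate=0 bound=3 product=8
t=7: arr=1 -> substrate=0 bound=4 product=8
t=8: arr=2 -> substrate=0 bound=3 product=11
t=9: arr=2 -> substrate=0 bound=4 product=12

Answer: 2 3 4 4 2 1 3 4 3 4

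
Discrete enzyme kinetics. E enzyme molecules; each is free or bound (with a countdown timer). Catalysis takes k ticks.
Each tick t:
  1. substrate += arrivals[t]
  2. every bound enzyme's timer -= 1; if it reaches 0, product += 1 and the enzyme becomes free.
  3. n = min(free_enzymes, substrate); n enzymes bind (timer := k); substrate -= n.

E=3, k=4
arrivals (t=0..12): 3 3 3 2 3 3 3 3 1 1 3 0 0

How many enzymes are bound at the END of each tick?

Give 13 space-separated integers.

Answer: 3 3 3 3 3 3 3 3 3 3 3 3 3

Derivation:
t=0: arr=3 -> substrate=0 bound=3 product=0
t=1: arr=3 -> substrate=3 bound=3 product=0
t=2: arr=3 -> substrate=6 bound=3 product=0
t=3: arr=2 -> substrate=8 bound=3 product=0
t=4: arr=3 -> substrate=8 bound=3 product=3
t=5: arr=3 -> substrate=11 bound=3 product=3
t=6: arr=3 -> substrate=14 bound=3 product=3
t=7: arr=3 -> substrate=17 bound=3 product=3
t=8: arr=1 -> substrate=15 bound=3 product=6
t=9: arr=1 -> substrate=16 bound=3 product=6
t=10: arr=3 -> substrate=19 bound=3 product=6
t=11: arr=0 -> substrate=19 bound=3 product=6
t=12: arr=0 -> substrate=16 bound=3 product=9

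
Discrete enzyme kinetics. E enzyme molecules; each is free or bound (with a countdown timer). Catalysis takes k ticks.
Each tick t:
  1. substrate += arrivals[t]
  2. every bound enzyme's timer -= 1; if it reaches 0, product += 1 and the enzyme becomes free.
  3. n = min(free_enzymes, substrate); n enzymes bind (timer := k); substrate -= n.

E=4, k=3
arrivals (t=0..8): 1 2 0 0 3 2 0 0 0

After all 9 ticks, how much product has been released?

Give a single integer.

t=0: arr=1 -> substrate=0 bound=1 product=0
t=1: arr=2 -> substrate=0 bound=3 product=0
t=2: arr=0 -> substrate=0 bound=3 product=0
t=3: arr=0 -> substrate=0 bound=2 product=1
t=4: arr=3 -> substrate=0 bound=3 product=3
t=5: arr=2 -> substrate=1 bound=4 product=3
t=6: arr=0 -> substrate=1 bound=4 product=3
t=7: arr=0 -> substrate=0 bound=2 product=6
t=8: arr=0 -> substrate=0 bound=1 product=7

Answer: 7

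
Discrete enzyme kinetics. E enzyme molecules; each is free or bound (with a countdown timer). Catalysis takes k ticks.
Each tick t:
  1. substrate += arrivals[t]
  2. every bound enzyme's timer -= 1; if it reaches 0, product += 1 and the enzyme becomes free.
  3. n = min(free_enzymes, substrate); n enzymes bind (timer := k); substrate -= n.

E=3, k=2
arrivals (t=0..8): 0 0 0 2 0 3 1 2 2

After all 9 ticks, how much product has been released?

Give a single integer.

Answer: 5

Derivation:
t=0: arr=0 -> substrate=0 bound=0 product=0
t=1: arr=0 -> substrate=0 bound=0 product=0
t=2: arr=0 -> substrate=0 bound=0 product=0
t=3: arr=2 -> substrate=0 bound=2 product=0
t=4: arr=0 -> substrate=0 bound=2 product=0
t=5: arr=3 -> substrate=0 bound=3 product=2
t=6: arr=1 -> substrate=1 bound=3 product=2
t=7: arr=2 -> substrate=0 bound=3 product=5
t=8: arr=2 -> substrate=2 bound=3 product=5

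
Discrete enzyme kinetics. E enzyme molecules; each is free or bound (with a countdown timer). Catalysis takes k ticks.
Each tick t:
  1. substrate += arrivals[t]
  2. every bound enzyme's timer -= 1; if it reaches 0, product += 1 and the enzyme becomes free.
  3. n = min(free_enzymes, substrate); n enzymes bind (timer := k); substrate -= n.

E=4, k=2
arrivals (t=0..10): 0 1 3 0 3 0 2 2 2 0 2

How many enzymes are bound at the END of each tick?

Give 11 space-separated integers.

t=0: arr=0 -> substrate=0 bound=0 product=0
t=1: arr=1 -> substrate=0 bound=1 product=0
t=2: arr=3 -> substrate=0 bound=4 product=0
t=3: arr=0 -> substrate=0 bound=3 product=1
t=4: arr=3 -> substrate=0 bound=3 product=4
t=5: arr=0 -> substrate=0 bound=3 product=4
t=6: arr=2 -> substrate=0 bound=2 product=7
t=7: arr=2 -> substrate=0 bound=4 product=7
t=8: arr=2 -> substrate=0 bound=4 product=9
t=9: arr=0 -> substrate=0 bound=2 product=11
t=10: arr=2 -> substrate=0 bound=2 product=13

Answer: 0 1 4 3 3 3 2 4 4 2 2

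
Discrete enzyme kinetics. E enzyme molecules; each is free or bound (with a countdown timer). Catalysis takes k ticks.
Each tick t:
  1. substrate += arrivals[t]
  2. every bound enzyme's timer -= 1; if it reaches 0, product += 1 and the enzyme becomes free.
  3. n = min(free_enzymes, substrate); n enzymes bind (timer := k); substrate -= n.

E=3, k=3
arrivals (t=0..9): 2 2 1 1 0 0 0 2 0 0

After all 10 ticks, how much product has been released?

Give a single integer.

Answer: 6

Derivation:
t=0: arr=2 -> substrate=0 bound=2 product=0
t=1: arr=2 -> substrate=1 bound=3 product=0
t=2: arr=1 -> substrate=2 bound=3 product=0
t=3: arr=1 -> substrate=1 bound=3 product=2
t=4: arr=0 -> substrate=0 bound=3 product=3
t=5: arr=0 -> substrate=0 bound=3 product=3
t=6: arr=0 -> substrate=0 bound=1 product=5
t=7: arr=2 -> substrate=0 bound=2 product=6
t=8: arr=0 -> substrate=0 bound=2 product=6
t=9: arr=0 -> substrate=0 bound=2 product=6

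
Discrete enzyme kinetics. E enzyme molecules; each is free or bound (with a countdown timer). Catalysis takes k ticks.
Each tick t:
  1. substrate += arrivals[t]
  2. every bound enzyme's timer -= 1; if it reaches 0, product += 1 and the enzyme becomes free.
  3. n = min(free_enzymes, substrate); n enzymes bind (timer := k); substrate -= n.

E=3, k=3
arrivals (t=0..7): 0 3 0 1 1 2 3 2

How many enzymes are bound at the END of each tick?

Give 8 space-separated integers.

t=0: arr=0 -> substrate=0 bound=0 product=0
t=1: arr=3 -> substrate=0 bound=3 product=0
t=2: arr=0 -> substrate=0 bound=3 product=0
t=3: arr=1 -> substrate=1 bound=3 product=0
t=4: arr=1 -> substrate=0 bound=2 product=3
t=5: arr=2 -> substrate=1 bound=3 product=3
t=6: arr=3 -> substrate=4 bound=3 product=3
t=7: arr=2 -> substrate=4 bound=3 product=5

Answer: 0 3 3 3 2 3 3 3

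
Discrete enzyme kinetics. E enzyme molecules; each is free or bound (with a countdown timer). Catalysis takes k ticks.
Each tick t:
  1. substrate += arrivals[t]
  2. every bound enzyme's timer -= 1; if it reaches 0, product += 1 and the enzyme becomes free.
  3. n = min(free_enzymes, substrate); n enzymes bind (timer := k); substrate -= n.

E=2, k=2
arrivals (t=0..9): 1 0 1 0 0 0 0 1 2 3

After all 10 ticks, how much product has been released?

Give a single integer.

Answer: 3

Derivation:
t=0: arr=1 -> substrate=0 bound=1 product=0
t=1: arr=0 -> substrate=0 bound=1 product=0
t=2: arr=1 -> substrate=0 bound=1 product=1
t=3: arr=0 -> substrate=0 bound=1 product=1
t=4: arr=0 -> substrate=0 bound=0 product=2
t=5: arr=0 -> substrate=0 bound=0 product=2
t=6: arr=0 -> substrate=0 bound=0 product=2
t=7: arr=1 -> substrate=0 bound=1 product=2
t=8: arr=2 -> substrate=1 bound=2 product=2
t=9: arr=3 -> substrate=3 bound=2 product=3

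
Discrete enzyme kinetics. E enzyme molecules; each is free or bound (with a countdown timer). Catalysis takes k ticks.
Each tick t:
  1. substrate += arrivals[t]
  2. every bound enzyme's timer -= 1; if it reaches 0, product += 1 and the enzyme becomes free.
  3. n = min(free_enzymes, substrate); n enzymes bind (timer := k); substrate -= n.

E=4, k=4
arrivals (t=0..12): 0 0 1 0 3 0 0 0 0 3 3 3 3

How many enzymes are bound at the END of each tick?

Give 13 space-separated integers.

Answer: 0 0 1 1 4 4 3 3 0 3 4 4 4

Derivation:
t=0: arr=0 -> substrate=0 bound=0 product=0
t=1: arr=0 -> substrate=0 bound=0 product=0
t=2: arr=1 -> substrate=0 bound=1 product=0
t=3: arr=0 -> substrate=0 bound=1 product=0
t=4: arr=3 -> substrate=0 bound=4 product=0
t=5: arr=0 -> substrate=0 bound=4 product=0
t=6: arr=0 -> substrate=0 bound=3 product=1
t=7: arr=0 -> substrate=0 bound=3 product=1
t=8: arr=0 -> substrate=0 bound=0 product=4
t=9: arr=3 -> substrate=0 bound=3 product=4
t=10: arr=3 -> substrate=2 bound=4 product=4
t=11: arr=3 -> substrate=5 bound=4 product=4
t=12: arr=3 -> substrate=8 bound=4 product=4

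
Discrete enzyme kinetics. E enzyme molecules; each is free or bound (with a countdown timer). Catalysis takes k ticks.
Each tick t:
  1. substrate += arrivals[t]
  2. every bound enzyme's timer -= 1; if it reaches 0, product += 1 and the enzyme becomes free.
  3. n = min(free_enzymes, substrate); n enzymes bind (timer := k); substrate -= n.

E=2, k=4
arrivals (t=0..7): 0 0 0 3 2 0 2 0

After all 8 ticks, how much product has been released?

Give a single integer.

Answer: 2

Derivation:
t=0: arr=0 -> substrate=0 bound=0 product=0
t=1: arr=0 -> substrate=0 bound=0 product=0
t=2: arr=0 -> substrate=0 bound=0 product=0
t=3: arr=3 -> substrate=1 bound=2 product=0
t=4: arr=2 -> substrate=3 bound=2 product=0
t=5: arr=0 -> substrate=3 bound=2 product=0
t=6: arr=2 -> substrate=5 bound=2 product=0
t=7: arr=0 -> substrate=3 bound=2 product=2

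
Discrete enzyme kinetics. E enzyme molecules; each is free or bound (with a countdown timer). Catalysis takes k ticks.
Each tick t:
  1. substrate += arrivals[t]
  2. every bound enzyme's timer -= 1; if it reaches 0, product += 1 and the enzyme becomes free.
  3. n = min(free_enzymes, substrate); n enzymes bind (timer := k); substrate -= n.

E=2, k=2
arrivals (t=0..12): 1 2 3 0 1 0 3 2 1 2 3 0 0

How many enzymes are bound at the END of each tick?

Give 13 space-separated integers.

Answer: 1 2 2 2 2 2 2 2 2 2 2 2 2

Derivation:
t=0: arr=1 -> substrate=0 bound=1 product=0
t=1: arr=2 -> substrate=1 bound=2 product=0
t=2: arr=3 -> substrate=3 bound=2 product=1
t=3: arr=0 -> substrate=2 bound=2 product=2
t=4: arr=1 -> substrate=2 bound=2 product=3
t=5: arr=0 -> substrate=1 bound=2 product=4
t=6: arr=3 -> substrate=3 bound=2 product=5
t=7: arr=2 -> substrate=4 bound=2 product=6
t=8: arr=1 -> substrate=4 bound=2 product=7
t=9: arr=2 -> substrate=5 bound=2 product=8
t=10: arr=3 -> substrate=7 bound=2 product=9
t=11: arr=0 -> substrate=6 bound=2 product=10
t=12: arr=0 -> substrate=5 bound=2 product=11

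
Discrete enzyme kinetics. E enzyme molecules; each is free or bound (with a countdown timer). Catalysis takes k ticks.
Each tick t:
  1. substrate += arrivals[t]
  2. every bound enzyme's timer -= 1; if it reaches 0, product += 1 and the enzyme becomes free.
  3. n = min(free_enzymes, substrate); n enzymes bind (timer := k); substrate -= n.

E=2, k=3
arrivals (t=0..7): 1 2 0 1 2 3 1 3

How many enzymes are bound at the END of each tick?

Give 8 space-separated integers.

t=0: arr=1 -> substrate=0 bound=1 product=0
t=1: arr=2 -> substrate=1 bound=2 product=0
t=2: arr=0 -> substrate=1 bound=2 product=0
t=3: arr=1 -> substrate=1 bound=2 product=1
t=4: arr=2 -> substrate=2 bound=2 product=2
t=5: arr=3 -> substrate=5 bound=2 product=2
t=6: arr=1 -> substrate=5 bound=2 product=3
t=7: arr=3 -> substrate=7 bound=2 product=4

Answer: 1 2 2 2 2 2 2 2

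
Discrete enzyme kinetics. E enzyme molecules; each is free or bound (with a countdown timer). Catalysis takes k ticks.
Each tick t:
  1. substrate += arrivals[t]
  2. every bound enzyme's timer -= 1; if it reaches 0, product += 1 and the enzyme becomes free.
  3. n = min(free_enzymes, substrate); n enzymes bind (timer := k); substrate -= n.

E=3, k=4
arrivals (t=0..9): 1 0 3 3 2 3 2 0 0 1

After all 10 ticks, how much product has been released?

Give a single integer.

t=0: arr=1 -> substrate=0 bound=1 product=0
t=1: arr=0 -> substrate=0 bound=1 product=0
t=2: arr=3 -> substrate=1 bound=3 product=0
t=3: arr=3 -> substrate=4 bound=3 product=0
t=4: arr=2 -> substrate=5 bound=3 product=1
t=5: arr=3 -> substrate=8 bound=3 product=1
t=6: arr=2 -> substrate=8 bound=3 product=3
t=7: arr=0 -> substrate=8 bound=3 product=3
t=8: arr=0 -> substrate=7 bound=3 product=4
t=9: arr=1 -> substrate=8 bound=3 product=4

Answer: 4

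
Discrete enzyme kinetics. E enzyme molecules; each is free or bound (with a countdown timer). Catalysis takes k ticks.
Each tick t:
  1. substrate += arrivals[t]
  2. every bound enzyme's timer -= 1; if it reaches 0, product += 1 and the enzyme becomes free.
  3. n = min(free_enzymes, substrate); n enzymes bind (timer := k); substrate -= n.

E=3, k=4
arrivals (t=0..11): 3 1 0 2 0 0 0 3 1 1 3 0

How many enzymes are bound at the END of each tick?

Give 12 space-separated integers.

t=0: arr=3 -> substrate=0 bound=3 product=0
t=1: arr=1 -> substrate=1 bound=3 product=0
t=2: arr=0 -> substrate=1 bound=3 product=0
t=3: arr=2 -> substrate=3 bound=3 product=0
t=4: arr=0 -> substrate=0 bound=3 product=3
t=5: arr=0 -> substrate=0 bound=3 product=3
t=6: arr=0 -> substrate=0 bound=3 product=3
t=7: arr=3 -> substrate=3 bound=3 product=3
t=8: arr=1 -> substrate=1 bound=3 product=6
t=9: arr=1 -> substrate=2 bound=3 product=6
t=10: arr=3 -> substrate=5 bound=3 product=6
t=11: arr=0 -> substrate=5 bound=3 product=6

Answer: 3 3 3 3 3 3 3 3 3 3 3 3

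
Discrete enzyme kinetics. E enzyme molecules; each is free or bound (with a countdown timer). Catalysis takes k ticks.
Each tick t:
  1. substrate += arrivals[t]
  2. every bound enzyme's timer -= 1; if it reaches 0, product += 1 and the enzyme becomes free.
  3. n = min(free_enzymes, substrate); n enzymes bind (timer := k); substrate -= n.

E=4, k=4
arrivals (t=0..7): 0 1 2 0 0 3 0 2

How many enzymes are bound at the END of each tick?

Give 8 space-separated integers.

Answer: 0 1 3 3 3 4 3 4

Derivation:
t=0: arr=0 -> substrate=0 bound=0 product=0
t=1: arr=1 -> substrate=0 bound=1 product=0
t=2: arr=2 -> substrate=0 bound=3 product=0
t=3: arr=0 -> substrate=0 bound=3 product=0
t=4: arr=0 -> substrate=0 bound=3 product=0
t=5: arr=3 -> substrate=1 bound=4 product=1
t=6: arr=0 -> substrate=0 bound=3 product=3
t=7: arr=2 -> substrate=1 bound=4 product=3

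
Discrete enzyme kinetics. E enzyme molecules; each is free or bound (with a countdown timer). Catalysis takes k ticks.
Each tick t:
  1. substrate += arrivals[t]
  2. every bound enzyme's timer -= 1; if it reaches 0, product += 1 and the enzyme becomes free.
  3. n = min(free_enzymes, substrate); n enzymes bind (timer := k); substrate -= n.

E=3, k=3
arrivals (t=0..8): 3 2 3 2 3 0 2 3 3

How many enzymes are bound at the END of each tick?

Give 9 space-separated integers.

t=0: arr=3 -> substrate=0 bound=3 product=0
t=1: arr=2 -> substrate=2 bound=3 product=0
t=2: arr=3 -> substrate=5 bound=3 product=0
t=3: arr=2 -> substrate=4 bound=3 product=3
t=4: arr=3 -> substrate=7 bound=3 product=3
t=5: arr=0 -> substrate=7 bound=3 product=3
t=6: arr=2 -> substrate=6 bound=3 product=6
t=7: arr=3 -> substrate=9 bound=3 product=6
t=8: arr=3 -> substrate=12 bound=3 product=6

Answer: 3 3 3 3 3 3 3 3 3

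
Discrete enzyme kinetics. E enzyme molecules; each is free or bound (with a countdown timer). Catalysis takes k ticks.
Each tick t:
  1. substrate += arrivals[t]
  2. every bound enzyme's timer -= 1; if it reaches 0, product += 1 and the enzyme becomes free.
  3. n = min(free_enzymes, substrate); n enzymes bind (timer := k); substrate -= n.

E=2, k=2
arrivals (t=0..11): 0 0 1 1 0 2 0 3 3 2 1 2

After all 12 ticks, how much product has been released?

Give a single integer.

t=0: arr=0 -> substrate=0 bound=0 product=0
t=1: arr=0 -> substrate=0 bound=0 product=0
t=2: arr=1 -> substrate=0 bound=1 product=0
t=3: arr=1 -> substrate=0 bound=2 product=0
t=4: arr=0 -> substrate=0 bound=1 product=1
t=5: arr=2 -> substrate=0 bound=2 product=2
t=6: arr=0 -> substrate=0 bound=2 product=2
t=7: arr=3 -> substrate=1 bound=2 product=4
t=8: arr=3 -> substrate=4 bound=2 product=4
t=9: arr=2 -> substrate=4 bound=2 product=6
t=10: arr=1 -> substrate=5 bound=2 product=6
t=11: arr=2 -> substrate=5 bound=2 product=8

Answer: 8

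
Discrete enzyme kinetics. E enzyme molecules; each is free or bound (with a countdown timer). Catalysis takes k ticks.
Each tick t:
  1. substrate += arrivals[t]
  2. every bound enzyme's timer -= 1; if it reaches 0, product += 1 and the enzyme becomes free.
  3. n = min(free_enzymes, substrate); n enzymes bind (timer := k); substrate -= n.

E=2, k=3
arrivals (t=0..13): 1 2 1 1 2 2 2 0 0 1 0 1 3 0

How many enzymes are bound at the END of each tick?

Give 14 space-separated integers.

t=0: arr=1 -> substrate=0 bound=1 product=0
t=1: arr=2 -> substrate=1 bound=2 product=0
t=2: arr=1 -> substrate=2 bound=2 product=0
t=3: arr=1 -> substrate=2 bound=2 product=1
t=4: arr=2 -> substrate=3 bound=2 product=2
t=5: arr=2 -> substrate=5 bound=2 product=2
t=6: arr=2 -> substrate=6 bound=2 product=3
t=7: arr=0 -> substrate=5 bound=2 product=4
t=8: arr=0 -> substrate=5 bound=2 product=4
t=9: arr=1 -> substrate=5 bound=2 product=5
t=10: arr=0 -> substrate=4 bound=2 product=6
t=11: arr=1 -> substrate=5 bound=2 product=6
t=12: arr=3 -> substrate=7 bound=2 product=7
t=13: arr=0 -> substrate=6 bound=2 product=8

Answer: 1 2 2 2 2 2 2 2 2 2 2 2 2 2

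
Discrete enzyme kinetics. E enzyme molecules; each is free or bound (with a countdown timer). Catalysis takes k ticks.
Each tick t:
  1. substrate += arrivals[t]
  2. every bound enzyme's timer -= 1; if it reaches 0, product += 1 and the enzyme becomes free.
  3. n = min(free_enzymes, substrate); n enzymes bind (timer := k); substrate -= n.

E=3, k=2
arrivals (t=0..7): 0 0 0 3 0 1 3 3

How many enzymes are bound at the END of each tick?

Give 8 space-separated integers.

Answer: 0 0 0 3 3 1 3 3

Derivation:
t=0: arr=0 -> substrate=0 bound=0 product=0
t=1: arr=0 -> substrate=0 bound=0 product=0
t=2: arr=0 -> substrate=0 bound=0 product=0
t=3: arr=3 -> substrate=0 bound=3 product=0
t=4: arr=0 -> substrate=0 bound=3 product=0
t=5: arr=1 -> substrate=0 bound=1 product=3
t=6: arr=3 -> substrate=1 bound=3 product=3
t=7: arr=3 -> substrate=3 bound=3 product=4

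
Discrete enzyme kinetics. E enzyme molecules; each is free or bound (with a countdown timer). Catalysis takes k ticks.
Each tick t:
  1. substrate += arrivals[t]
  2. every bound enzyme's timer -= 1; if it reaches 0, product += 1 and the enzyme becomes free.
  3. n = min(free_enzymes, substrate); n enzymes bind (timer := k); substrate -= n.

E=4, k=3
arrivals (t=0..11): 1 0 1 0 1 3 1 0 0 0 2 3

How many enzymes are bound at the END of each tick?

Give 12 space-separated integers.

Answer: 1 1 2 1 2 4 4 4 1 1 2 4

Derivation:
t=0: arr=1 -> substrate=0 bound=1 product=0
t=1: arr=0 -> substrate=0 bound=1 product=0
t=2: arr=1 -> substrate=0 bound=2 product=0
t=3: arr=0 -> substrate=0 bound=1 product=1
t=4: arr=1 -> substrate=0 bound=2 product=1
t=5: arr=3 -> substrate=0 bound=4 product=2
t=6: arr=1 -> substrate=1 bound=4 product=2
t=7: arr=0 -> substrate=0 bound=4 product=3
t=8: arr=0 -> substrate=0 bound=1 product=6
t=9: arr=0 -> substrate=0 bound=1 product=6
t=10: arr=2 -> substrate=0 bound=2 product=7
t=11: arr=3 -> substrate=1 bound=4 product=7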